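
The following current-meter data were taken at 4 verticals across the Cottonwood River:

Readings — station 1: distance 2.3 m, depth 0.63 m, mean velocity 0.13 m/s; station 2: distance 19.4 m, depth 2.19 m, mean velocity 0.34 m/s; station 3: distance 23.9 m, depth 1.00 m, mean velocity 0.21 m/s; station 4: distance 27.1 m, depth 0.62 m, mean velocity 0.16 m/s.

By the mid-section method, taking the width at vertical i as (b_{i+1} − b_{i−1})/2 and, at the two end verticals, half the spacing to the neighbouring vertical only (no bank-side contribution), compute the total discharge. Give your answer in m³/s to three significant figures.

w_1 = (19.4 − 2.3)/2 = 8.55 m; q_1 = 0.13 × 0.63 × 8.55 = 0.7002 m³/s
w_2 = (23.9 − 2.3)/2 = 10.8 m; q_2 = 0.34 × 2.19 × 10.8 = 8.042 m³/s
w_3 = (27.1 − 19.4)/2 = 3.85 m; q_3 = 0.21 × 1.00 × 3.85 = 0.8085 m³/s
w_4 = (27.1 − 23.9)/2 = 1.6 m; q_4 = 0.16 × 0.62 × 1.6 = 0.1587 m³/s
Q = Σ qᵢ = 9.709 m³/s

9.71 m³/s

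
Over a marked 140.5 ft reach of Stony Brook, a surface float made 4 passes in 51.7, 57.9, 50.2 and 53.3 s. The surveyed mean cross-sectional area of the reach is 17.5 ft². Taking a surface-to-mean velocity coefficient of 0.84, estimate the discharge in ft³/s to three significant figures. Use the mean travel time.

t̄ = (51.7 + 57.9 + 50.2 + 53.3) / 4 = 53.275 s
v_surface = L / t̄ = 140.5 / 53.275 = 2.637 ft/s
v_mean = 0.84 × 2.637 = 2.215 ft/s
Q = A × v_mean = 17.5 × 2.215 = 38.77 ft³/s

38.8 ft³/s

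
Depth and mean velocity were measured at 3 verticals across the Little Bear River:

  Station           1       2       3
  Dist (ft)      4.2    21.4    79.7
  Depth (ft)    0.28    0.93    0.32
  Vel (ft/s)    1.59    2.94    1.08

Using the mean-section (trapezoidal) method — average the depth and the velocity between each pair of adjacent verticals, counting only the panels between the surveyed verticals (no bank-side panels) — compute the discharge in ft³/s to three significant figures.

Panel 1-2: Δb = 17.2 ft, d̄ = (0.28+0.93)/2 = 0.605, v̄ = (1.59+2.94)/2 = 2.265 → q = 17.2×0.605×2.265 = 23.57 ft³/s
Panel 2-3: Δb = 58.3 ft, d̄ = (0.93+0.32)/2 = 0.625, v̄ = (2.94+1.08)/2 = 2.01 → q = 58.3×0.625×2.01 = 73.24 ft³/s
Q = Σ q = 96.81 ft³/s

96.8 ft³/s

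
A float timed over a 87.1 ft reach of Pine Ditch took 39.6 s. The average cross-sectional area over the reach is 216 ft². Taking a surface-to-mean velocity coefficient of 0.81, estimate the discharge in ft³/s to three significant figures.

385 ft³/s

v_surface = L / t̄ = 87.1 / 39.6 = 2.199 ft/s
v_mean = 0.81 × 2.199 = 1.782 ft/s
Q = A × v_mean = 216 × 1.782 = 384.8 ft³/s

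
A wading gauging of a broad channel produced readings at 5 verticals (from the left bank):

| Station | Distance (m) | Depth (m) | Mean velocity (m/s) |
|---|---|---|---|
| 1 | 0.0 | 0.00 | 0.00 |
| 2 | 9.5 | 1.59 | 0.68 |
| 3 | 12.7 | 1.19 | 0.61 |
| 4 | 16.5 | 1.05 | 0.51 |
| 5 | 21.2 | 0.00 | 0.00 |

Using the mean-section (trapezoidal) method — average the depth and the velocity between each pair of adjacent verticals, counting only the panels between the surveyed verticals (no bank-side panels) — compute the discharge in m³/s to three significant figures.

8.45 m³/s

Panel 1-2: Δb = 9.5 m, d̄ = (0.00+1.59)/2 = 0.795, v̄ = (0.00+0.68)/2 = 0.34 → q = 9.5×0.795×0.34 = 2.568 m³/s
Panel 2-3: Δb = 3.2 m, d̄ = (1.59+1.19)/2 = 1.39, v̄ = (0.68+0.61)/2 = 0.645 → q = 3.2×1.39×0.645 = 2.869 m³/s
Panel 3-4: Δb = 3.8 m, d̄ = (1.19+1.05)/2 = 1.12, v̄ = (0.61+0.51)/2 = 0.56 → q = 3.8×1.12×0.56 = 2.383 m³/s
Panel 4-5: Δb = 4.7 m, d̄ = (1.05+0.00)/2 = 0.525, v̄ = (0.51+0.00)/2 = 0.255 → q = 4.7×0.525×0.255 = 0.6292 m³/s
Q = Σ q = 8.449 m³/s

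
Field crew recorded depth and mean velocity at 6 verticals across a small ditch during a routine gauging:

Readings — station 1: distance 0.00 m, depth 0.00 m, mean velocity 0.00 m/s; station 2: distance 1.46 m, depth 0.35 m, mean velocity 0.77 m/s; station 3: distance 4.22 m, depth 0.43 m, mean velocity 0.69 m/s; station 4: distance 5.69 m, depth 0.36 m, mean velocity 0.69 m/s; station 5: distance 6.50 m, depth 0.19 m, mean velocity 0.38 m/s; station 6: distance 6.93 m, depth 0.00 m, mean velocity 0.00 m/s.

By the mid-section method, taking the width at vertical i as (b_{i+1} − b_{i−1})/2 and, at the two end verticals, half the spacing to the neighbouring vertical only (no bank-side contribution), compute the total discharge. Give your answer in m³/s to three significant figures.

1.52 m³/s

w_2 = (4.22 − 0.00)/2 = 2.11 m; q_2 = 0.77 × 0.35 × 2.11 = 0.5686 m³/s
w_3 = (5.69 − 1.46)/2 = 2.115 m; q_3 = 0.69 × 0.43 × 2.115 = 0.6275 m³/s
w_4 = (6.50 − 4.22)/2 = 1.14 m; q_4 = 0.69 × 0.36 × 1.14 = 0.2832 m³/s
w_5 = (6.93 − 5.69)/2 = 0.62 m; q_5 = 0.38 × 0.19 × 0.62 = 0.04476 m³/s
Stations 1, 6 contribute zero (depth or velocity is 0).
Q = Σ qᵢ = 1.524 m³/s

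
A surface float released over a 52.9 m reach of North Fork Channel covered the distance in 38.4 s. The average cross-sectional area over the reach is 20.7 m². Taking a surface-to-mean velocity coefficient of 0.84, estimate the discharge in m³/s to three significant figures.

24.0 m³/s

v_surface = L / t̄ = 52.9 / 38.4 = 1.378 m/s
v_mean = 0.84 × 1.378 = 1.157 m/s
Q = A × v_mean = 20.7 × 1.157 = 23.95 m³/s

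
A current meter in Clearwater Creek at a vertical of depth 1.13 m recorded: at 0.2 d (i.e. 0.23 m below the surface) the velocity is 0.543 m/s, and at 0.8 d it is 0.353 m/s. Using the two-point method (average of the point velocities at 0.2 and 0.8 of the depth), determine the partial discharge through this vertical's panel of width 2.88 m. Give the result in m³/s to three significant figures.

v̄ = (0.543 + 0.353) / 2 = 0.4480 m/s
q = v̄ × d × w = 0.4480 × 1.13 × 2.88 = 1.458 m³/s

1.46 m³/s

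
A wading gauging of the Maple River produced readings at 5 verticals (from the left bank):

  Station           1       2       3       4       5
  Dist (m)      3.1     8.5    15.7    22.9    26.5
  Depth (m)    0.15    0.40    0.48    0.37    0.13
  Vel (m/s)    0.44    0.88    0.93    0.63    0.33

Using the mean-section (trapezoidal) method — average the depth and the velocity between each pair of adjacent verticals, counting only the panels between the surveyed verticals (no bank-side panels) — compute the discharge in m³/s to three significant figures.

Panel 1-2: Δb = 5.4 m, d̄ = (0.15+0.40)/2 = 0.275, v̄ = (0.44+0.88)/2 = 0.66 → q = 5.4×0.275×0.66 = 0.9801 m³/s
Panel 2-3: Δb = 7.2 m, d̄ = (0.40+0.48)/2 = 0.44, v̄ = (0.88+0.93)/2 = 0.905 → q = 7.2×0.44×0.905 = 2.867 m³/s
Panel 3-4: Δb = 7.2 m, d̄ = (0.48+0.37)/2 = 0.425, v̄ = (0.93+0.63)/2 = 0.78 → q = 7.2×0.425×0.78 = 2.387 m³/s
Panel 4-5: Δb = 3.6 m, d̄ = (0.37+0.13)/2 = 0.25, v̄ = (0.63+0.33)/2 = 0.48 → q = 3.6×0.25×0.48 = 0.4320 m³/s
Q = Σ q = 6.666 m³/s

6.67 m³/s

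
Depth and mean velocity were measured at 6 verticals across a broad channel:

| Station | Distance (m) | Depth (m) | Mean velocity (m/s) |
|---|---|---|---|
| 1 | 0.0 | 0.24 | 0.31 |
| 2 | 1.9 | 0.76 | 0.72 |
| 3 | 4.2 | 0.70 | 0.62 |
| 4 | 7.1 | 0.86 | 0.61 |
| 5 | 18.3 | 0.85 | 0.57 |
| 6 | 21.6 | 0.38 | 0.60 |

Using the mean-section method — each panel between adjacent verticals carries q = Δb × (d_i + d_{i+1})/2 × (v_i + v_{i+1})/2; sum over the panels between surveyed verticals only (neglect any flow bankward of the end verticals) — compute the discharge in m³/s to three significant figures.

9.84 m³/s

Panel 1-2: Δb = 1.9 m, d̄ = (0.24+0.76)/2 = 0.5, v̄ = (0.31+0.72)/2 = 0.515 → q = 1.9×0.5×0.515 = 0.4893 m³/s
Panel 2-3: Δb = 2.3 m, d̄ = (0.76+0.70)/2 = 0.73, v̄ = (0.72+0.62)/2 = 0.67 → q = 2.3×0.73×0.67 = 1.125 m³/s
Panel 3-4: Δb = 2.9 m, d̄ = (0.70+0.86)/2 = 0.78, v̄ = (0.62+0.61)/2 = 0.615 → q = 2.9×0.78×0.615 = 1.391 m³/s
Panel 4-5: Δb = 11.2 m, d̄ = (0.86+0.85)/2 = 0.855, v̄ = (0.61+0.57)/2 = 0.59 → q = 11.2×0.855×0.59 = 5.650 m³/s
Panel 5-6: Δb = 3.3 m, d̄ = (0.85+0.38)/2 = 0.615, v̄ = (0.57+0.60)/2 = 0.585 → q = 3.3×0.615×0.585 = 1.187 m³/s
Q = Σ q = 9.842 m³/s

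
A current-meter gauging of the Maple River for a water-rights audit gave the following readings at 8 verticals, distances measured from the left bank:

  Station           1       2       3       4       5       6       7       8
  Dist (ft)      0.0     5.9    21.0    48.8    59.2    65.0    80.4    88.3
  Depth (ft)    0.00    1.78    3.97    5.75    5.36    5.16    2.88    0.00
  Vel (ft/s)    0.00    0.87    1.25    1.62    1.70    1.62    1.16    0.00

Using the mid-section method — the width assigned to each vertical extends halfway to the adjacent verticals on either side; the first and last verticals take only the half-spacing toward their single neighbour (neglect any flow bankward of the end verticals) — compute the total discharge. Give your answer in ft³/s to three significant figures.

502 ft³/s

w_2 = (21.0 − 0.0)/2 = 10.5 ft; q_2 = 0.87 × 1.78 × 10.5 = 16.26 ft³/s
w_3 = (48.8 − 5.9)/2 = 21.45 ft; q_3 = 1.25 × 3.97 × 21.45 = 106.4 ft³/s
w_4 = (59.2 − 21.0)/2 = 19.1 ft; q_4 = 1.62 × 5.75 × 19.1 = 177.9 ft³/s
w_5 = (65.0 − 48.8)/2 = 8.1 ft; q_5 = 1.70 × 5.36 × 8.1 = 73.81 ft³/s
w_6 = (80.4 − 59.2)/2 = 10.6 ft; q_6 = 1.62 × 5.16 × 10.6 = 88.61 ft³/s
w_7 = (88.3 − 65.0)/2 = 11.65 ft; q_7 = 1.16 × 2.88 × 11.65 = 38.92 ft³/s
Stations 1, 8 contribute zero (depth or velocity is 0).
Q = Σ qᵢ = 502.0 ft³/s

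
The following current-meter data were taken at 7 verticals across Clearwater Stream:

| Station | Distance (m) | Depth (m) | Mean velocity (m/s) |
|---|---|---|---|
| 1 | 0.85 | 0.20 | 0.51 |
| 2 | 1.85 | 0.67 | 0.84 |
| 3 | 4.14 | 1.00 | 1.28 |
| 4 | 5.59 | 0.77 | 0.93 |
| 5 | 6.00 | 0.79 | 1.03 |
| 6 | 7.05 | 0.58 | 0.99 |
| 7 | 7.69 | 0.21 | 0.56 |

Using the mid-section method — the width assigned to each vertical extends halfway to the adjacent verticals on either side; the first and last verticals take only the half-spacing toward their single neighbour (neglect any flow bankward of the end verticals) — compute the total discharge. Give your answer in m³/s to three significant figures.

w_1 = (1.85 − 0.85)/2 = 0.5 m; q_1 = 0.51 × 0.20 × 0.5 = 0.05100 m³/s
w_2 = (4.14 − 0.85)/2 = 1.645 m; q_2 = 0.84 × 0.67 × 1.645 = 0.9258 m³/s
w_3 = (5.59 − 1.85)/2 = 1.87 m; q_3 = 1.28 × 1.00 × 1.87 = 2.394 m³/s
w_4 = (6.00 − 4.14)/2 = 0.93 m; q_4 = 0.93 × 0.77 × 0.93 = 0.6660 m³/s
w_5 = (7.05 − 5.59)/2 = 0.73 m; q_5 = 1.03 × 0.79 × 0.73 = 0.5940 m³/s
w_6 = (7.69 − 6.00)/2 = 0.845 m; q_6 = 0.99 × 0.58 × 0.845 = 0.4852 m³/s
w_7 = (7.69 − 7.05)/2 = 0.32 m; q_7 = 0.56 × 0.21 × 0.32 = 0.03763 m³/s
Q = Σ qᵢ = 5.153 m³/s

5.15 m³/s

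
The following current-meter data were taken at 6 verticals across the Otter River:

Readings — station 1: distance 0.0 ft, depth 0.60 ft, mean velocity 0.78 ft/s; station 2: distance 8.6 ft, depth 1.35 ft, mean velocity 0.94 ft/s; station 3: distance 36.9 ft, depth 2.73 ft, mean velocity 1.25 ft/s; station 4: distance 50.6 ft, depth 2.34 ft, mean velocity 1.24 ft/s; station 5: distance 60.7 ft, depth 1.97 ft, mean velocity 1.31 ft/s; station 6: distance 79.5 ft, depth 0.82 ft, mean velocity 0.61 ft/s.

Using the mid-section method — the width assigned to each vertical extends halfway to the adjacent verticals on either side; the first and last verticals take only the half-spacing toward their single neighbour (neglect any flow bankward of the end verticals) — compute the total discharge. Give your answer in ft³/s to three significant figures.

174 ft³/s

w_1 = (8.6 − 0.0)/2 = 4.3 ft; q_1 = 0.78 × 0.60 × 4.3 = 2.012 ft³/s
w_2 = (36.9 − 0.0)/2 = 18.45 ft; q_2 = 0.94 × 1.35 × 18.45 = 23.41 ft³/s
w_3 = (50.6 − 8.6)/2 = 21 ft; q_3 = 1.25 × 2.73 × 21 = 71.66 ft³/s
w_4 = (60.7 − 36.9)/2 = 11.9 ft; q_4 = 1.24 × 2.34 × 11.9 = 34.53 ft³/s
w_5 = (79.5 − 50.6)/2 = 14.45 ft; q_5 = 1.31 × 1.97 × 14.45 = 37.29 ft³/s
w_6 = (79.5 − 60.7)/2 = 9.4 ft; q_6 = 0.61 × 0.82 × 9.4 = 4.702 ft³/s
Q = Σ qᵢ = 173.6 ft³/s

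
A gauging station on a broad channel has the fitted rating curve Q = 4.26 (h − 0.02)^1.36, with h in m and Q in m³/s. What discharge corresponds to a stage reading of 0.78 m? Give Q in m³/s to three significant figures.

2.93 m³/s

Q = 4.26 × (0.78 − 0.02)^1.36 = 4.26 × 0.76^1.36 = 2.933 m³/s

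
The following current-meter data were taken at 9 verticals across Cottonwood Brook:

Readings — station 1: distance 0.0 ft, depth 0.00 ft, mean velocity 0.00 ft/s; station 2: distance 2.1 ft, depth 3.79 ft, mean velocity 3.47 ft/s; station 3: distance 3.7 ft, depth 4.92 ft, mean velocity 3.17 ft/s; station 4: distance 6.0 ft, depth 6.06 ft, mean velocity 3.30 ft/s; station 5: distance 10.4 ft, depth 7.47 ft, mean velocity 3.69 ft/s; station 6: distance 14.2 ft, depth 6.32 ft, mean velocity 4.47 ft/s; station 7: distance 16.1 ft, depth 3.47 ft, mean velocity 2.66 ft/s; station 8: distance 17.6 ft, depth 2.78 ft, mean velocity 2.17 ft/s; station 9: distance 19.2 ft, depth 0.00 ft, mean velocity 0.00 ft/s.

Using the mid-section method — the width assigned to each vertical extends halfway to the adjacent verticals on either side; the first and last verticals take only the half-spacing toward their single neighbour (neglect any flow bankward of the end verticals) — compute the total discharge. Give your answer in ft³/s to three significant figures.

w_2 = (3.7 − 0.0)/2 = 1.85 ft; q_2 = 3.47 × 3.79 × 1.85 = 24.33 ft³/s
w_3 = (6.0 − 2.1)/2 = 1.95 ft; q_3 = 3.17 × 4.92 × 1.95 = 30.41 ft³/s
w_4 = (10.4 − 3.7)/2 = 3.35 ft; q_4 = 3.30 × 6.06 × 3.35 = 66.99 ft³/s
w_5 = (14.2 − 6.0)/2 = 4.1 ft; q_5 = 3.69 × 7.47 × 4.1 = 113.0 ft³/s
w_6 = (16.1 − 10.4)/2 = 2.85 ft; q_6 = 4.47 × 6.32 × 2.85 = 80.51 ft³/s
w_7 = (17.6 − 14.2)/2 = 1.7 ft; q_7 = 2.66 × 3.47 × 1.7 = 15.69 ft³/s
w_8 = (19.2 − 16.1)/2 = 1.55 ft; q_8 = 2.17 × 2.78 × 1.55 = 9.351 ft³/s
Stations 1, 9 contribute zero (depth or velocity is 0).
Q = Σ qᵢ = 340.3 ft³/s

340 ft³/s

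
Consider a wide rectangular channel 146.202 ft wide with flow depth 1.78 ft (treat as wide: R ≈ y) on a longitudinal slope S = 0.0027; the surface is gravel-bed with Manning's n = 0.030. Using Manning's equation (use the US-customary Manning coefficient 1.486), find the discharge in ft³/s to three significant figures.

984 ft³/s

A = b·y = 146.202 × 1.78 = 260.2 ft²
Wide channel: R ≈ y = 1.78 ft
Q = (1.486/n)·A·R^(2/3)·S^(1/2) = (1.486/0.030) × 260.2 × 1.780^(2/3) × 0.0027^(1/2) = 983.8 ft³/s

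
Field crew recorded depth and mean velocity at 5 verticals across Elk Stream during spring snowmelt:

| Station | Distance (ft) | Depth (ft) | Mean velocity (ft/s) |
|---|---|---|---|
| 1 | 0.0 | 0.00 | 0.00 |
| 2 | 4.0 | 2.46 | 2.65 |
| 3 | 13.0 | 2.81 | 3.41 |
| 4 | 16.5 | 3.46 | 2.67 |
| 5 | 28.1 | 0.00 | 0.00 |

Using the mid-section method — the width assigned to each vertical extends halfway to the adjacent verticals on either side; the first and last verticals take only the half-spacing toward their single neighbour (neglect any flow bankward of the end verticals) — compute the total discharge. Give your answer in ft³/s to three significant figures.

172 ft³/s

w_2 = (13.0 − 0.0)/2 = 6.5 ft; q_2 = 2.65 × 2.46 × 6.5 = 42.37 ft³/s
w_3 = (16.5 − 4.0)/2 = 6.25 ft; q_3 = 3.41 × 2.81 × 6.25 = 59.89 ft³/s
w_4 = (28.1 − 13.0)/2 = 7.55 ft; q_4 = 2.67 × 3.46 × 7.55 = 69.75 ft³/s
Stations 1, 5 contribute zero (depth or velocity is 0).
Q = Σ qᵢ = 172.0 ft³/s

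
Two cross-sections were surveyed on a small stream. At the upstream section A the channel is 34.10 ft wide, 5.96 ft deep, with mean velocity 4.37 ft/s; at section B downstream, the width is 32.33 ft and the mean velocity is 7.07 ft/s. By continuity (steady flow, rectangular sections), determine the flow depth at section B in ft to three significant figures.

3.89 ft

Q = A₁V₁ = (34.10×5.96) × 4.37 = 888.1 ft³/s
d₂ = Q/(b₂ V₂) = 888.1/(32.33×7.07) = 3.886 ft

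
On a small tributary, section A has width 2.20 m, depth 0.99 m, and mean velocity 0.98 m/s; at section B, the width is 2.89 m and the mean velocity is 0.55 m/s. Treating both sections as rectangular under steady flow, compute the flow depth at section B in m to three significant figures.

Q = A₁V₁ = (2.20×0.99) × 0.98 = 2.134 m³/s
d₂ = Q/(b₂ V₂) = 2.134/(2.89×0.55) = 1.343 m

1.34 m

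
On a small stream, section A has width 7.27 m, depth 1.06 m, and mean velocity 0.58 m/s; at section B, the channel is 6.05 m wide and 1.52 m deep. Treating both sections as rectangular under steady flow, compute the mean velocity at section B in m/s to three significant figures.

0.486 m/s

Q = A₁V₁ = (7.27×1.06) × 0.58 = 4.470 m³/s
A₂ = 6.05 × 1.52 = 9.196 m²
V₂ = Q/A₂ = 4.470/9.196 = 0.4860 m/s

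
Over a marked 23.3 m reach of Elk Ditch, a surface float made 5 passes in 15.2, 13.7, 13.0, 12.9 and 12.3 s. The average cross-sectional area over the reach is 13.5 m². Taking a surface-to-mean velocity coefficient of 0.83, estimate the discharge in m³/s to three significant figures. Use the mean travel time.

t̄ = (15.2 + 13.7 + 13.0 + 12.9 + 12.3) / 5 = 13.42 s
v_surface = L / t̄ = 23.3 / 13.42 = 1.736 m/s
v_mean = 0.83 × 1.736 = 1.441 m/s
Q = A × v_mean = 13.5 × 1.441 = 19.45 m³/s

19.5 m³/s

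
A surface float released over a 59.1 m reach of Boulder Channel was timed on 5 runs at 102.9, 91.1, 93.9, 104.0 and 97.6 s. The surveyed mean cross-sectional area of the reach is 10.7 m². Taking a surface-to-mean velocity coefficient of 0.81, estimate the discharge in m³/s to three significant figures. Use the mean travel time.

t̄ = (102.9 + 91.1 + 93.9 + 104.0 + 97.6) / 5 = 97.9 s
v_surface = L / t̄ = 59.1 / 97.9 = 0.6037 m/s
v_mean = 0.81 × 0.6037 = 0.4890 m/s
Q = A × v_mean = 10.7 × 0.4890 = 5.232 m³/s

5.23 m³/s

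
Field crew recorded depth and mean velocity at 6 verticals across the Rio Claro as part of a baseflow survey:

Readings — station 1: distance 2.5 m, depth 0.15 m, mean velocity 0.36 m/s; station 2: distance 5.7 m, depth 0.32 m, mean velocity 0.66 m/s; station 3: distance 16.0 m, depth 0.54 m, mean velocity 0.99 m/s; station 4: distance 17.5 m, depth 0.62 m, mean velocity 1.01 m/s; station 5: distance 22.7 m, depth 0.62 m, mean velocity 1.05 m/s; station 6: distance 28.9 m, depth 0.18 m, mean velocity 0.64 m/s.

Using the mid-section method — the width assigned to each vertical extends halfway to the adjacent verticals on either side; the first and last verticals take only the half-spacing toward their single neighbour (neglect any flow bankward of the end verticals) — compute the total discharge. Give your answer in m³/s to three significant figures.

w_1 = (5.7 − 2.5)/2 = 1.6 m; q_1 = 0.36 × 0.15 × 1.6 = 0.08640 m³/s
w_2 = (16.0 − 2.5)/2 = 6.75 m; q_2 = 0.66 × 0.32 × 6.75 = 1.426 m³/s
w_3 = (17.5 − 5.7)/2 = 5.9 m; q_3 = 0.99 × 0.54 × 5.9 = 3.154 m³/s
w_4 = (22.7 − 16.0)/2 = 3.35 m; q_4 = 1.01 × 0.62 × 3.35 = 2.098 m³/s
w_5 = (28.9 − 17.5)/2 = 5.7 m; q_5 = 1.05 × 0.62 × 5.7 = 3.711 m³/s
w_6 = (28.9 − 22.7)/2 = 3.1 m; q_6 = 0.64 × 0.18 × 3.1 = 0.3571 m³/s
Q = Σ qᵢ = 10.83 m³/s

10.8 m³/s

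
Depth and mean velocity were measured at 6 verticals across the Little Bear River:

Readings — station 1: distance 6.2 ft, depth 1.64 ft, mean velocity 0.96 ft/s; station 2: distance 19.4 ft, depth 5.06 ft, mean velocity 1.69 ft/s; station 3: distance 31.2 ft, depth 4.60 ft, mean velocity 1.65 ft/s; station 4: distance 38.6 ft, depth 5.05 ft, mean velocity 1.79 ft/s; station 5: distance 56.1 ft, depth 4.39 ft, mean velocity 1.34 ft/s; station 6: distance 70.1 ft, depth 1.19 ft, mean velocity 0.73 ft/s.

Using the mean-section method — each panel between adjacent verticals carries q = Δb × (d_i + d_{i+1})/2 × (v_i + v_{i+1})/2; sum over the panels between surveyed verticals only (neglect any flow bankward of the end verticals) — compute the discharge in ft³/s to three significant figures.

Panel 1-2: Δb = 13.2 ft, d̄ = (1.64+5.06)/2 = 3.35, v̄ = (0.96+1.69)/2 = 1.325 → q = 13.2×3.35×1.325 = 58.59 ft³/s
Panel 2-3: Δb = 11.8 ft, d̄ = (5.06+4.60)/2 = 4.83, v̄ = (1.69+1.65)/2 = 1.67 → q = 11.8×4.83×1.67 = 95.18 ft³/s
Panel 3-4: Δb = 7.4 ft, d̄ = (4.60+5.05)/2 = 4.825, v̄ = (1.65+1.79)/2 = 1.72 → q = 7.4×4.825×1.72 = 61.41 ft³/s
Panel 4-5: Δb = 17.5 ft, d̄ = (5.05+4.39)/2 = 4.72, v̄ = (1.79+1.34)/2 = 1.565 → q = 17.5×4.72×1.565 = 129.3 ft³/s
Panel 5-6: Δb = 14 ft, d̄ = (4.39+1.19)/2 = 2.79, v̄ = (1.34+0.73)/2 = 1.035 → q = 14×2.79×1.035 = 40.43 ft³/s
Q = Σ q = 384.9 ft³/s

385 ft³/s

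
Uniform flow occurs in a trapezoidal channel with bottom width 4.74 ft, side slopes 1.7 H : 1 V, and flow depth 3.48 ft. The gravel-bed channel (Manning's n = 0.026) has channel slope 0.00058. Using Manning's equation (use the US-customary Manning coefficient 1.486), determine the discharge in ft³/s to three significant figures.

A = (b + z·y)·y = (4.74 + 1.7×3.48)×3.48 = 37.08 ft²
P = b + 2y√(1+z²) = 4.74 + 2×3.48×√(1+1.7²) = 18.47 ft
R = A/P = 37.08/18.47 = 2.008 ft
Q = (1.486/n)·A·R^(2/3)·S^(1/2) = (1.486/0.026) × 37.08 × 2.008^(2/3) × 0.00058^(1/2) = 81.24 ft³/s

81.2 ft³/s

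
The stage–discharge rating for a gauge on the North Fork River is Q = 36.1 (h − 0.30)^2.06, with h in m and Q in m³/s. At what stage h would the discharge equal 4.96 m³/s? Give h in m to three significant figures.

h − h₀ = (Q/C)^(1/b) = (4.96/36.1)^(1/2.06) = 0.3815 m
h = 0.30 + 0.3815 = 0.6815 m

0.682 m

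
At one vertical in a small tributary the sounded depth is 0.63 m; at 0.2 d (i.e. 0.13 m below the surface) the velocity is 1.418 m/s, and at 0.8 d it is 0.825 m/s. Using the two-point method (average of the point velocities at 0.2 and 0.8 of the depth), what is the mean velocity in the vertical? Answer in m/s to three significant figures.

v̄ = (1.418 + 0.825) / 2 = 1.122 m/s

1.12 m/s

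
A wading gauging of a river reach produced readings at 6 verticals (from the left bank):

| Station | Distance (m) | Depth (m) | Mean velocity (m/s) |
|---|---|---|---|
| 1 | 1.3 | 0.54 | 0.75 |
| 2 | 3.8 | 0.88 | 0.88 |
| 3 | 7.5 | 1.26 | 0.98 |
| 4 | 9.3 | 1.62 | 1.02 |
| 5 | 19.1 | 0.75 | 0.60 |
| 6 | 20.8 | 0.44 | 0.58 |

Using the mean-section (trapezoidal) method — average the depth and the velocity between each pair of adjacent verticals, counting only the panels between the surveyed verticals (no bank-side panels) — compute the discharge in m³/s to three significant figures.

17.7 m³/s

Panel 1-2: Δb = 2.5 m, d̄ = (0.54+0.88)/2 = 0.71, v̄ = (0.75+0.88)/2 = 0.815 → q = 2.5×0.71×0.815 = 1.447 m³/s
Panel 2-3: Δb = 3.7 m, d̄ = (0.88+1.26)/2 = 1.07, v̄ = (0.88+0.98)/2 = 0.93 → q = 3.7×1.07×0.93 = 3.682 m³/s
Panel 3-4: Δb = 1.8 m, d̄ = (1.26+1.62)/2 = 1.44, v̄ = (0.98+1.02)/2 = 1 → q = 1.8×1.44×1 = 2.592 m³/s
Panel 4-5: Δb = 9.8 m, d̄ = (1.62+0.75)/2 = 1.185, v̄ = (1.02+0.60)/2 = 0.81 → q = 9.8×1.185×0.81 = 9.407 m³/s
Panel 5-6: Δb = 1.7 m, d̄ = (0.75+0.44)/2 = 0.595, v̄ = (0.60+0.58)/2 = 0.59 → q = 1.7×0.595×0.59 = 0.5968 m³/s
Q = Σ q = 17.72 m³/s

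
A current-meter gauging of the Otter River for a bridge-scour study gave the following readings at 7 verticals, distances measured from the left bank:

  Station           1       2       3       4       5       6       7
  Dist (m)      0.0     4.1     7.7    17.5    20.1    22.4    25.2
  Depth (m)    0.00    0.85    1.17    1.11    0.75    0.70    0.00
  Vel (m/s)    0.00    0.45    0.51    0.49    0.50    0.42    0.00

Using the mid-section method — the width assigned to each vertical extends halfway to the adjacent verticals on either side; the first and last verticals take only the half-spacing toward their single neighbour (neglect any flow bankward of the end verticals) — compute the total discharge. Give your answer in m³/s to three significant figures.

w_2 = (7.7 − 0.0)/2 = 3.85 m; q_2 = 0.45 × 0.85 × 3.85 = 1.473 m³/s
w_3 = (17.5 − 4.1)/2 = 6.7 m; q_3 = 0.51 × 1.17 × 6.7 = 3.998 m³/s
w_4 = (20.1 − 7.7)/2 = 6.2 m; q_4 = 0.49 × 1.11 × 6.2 = 3.372 m³/s
w_5 = (22.4 − 17.5)/2 = 2.45 m; q_5 = 0.50 × 0.75 × 2.45 = 0.9188 m³/s
w_6 = (25.2 − 20.1)/2 = 2.55 m; q_6 = 0.42 × 0.70 × 2.55 = 0.7497 m³/s
Stations 1, 7 contribute zero (depth or velocity is 0).
Q = Σ qᵢ = 10.51 m³/s

10.5 m³/s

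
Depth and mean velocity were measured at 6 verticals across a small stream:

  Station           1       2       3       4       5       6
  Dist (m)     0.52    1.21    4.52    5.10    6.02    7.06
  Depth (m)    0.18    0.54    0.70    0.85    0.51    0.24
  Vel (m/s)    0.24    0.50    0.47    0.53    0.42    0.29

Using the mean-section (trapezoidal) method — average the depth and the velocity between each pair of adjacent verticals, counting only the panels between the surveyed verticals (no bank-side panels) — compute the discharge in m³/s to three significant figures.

Panel 1-2: Δb = 0.69 m, d̄ = (0.18+0.54)/2 = 0.36, v̄ = (0.24+0.50)/2 = 0.37 → q = 0.69×0.36×0.37 = 0.09191 m³/s
Panel 2-3: Δb = 3.31 m, d̄ = (0.54+0.70)/2 = 0.62, v̄ = (0.50+0.47)/2 = 0.485 → q = 3.31×0.62×0.485 = 0.9953 m³/s
Panel 3-4: Δb = 0.58 m, d̄ = (0.70+0.85)/2 = 0.775, v̄ = (0.47+0.53)/2 = 0.5 → q = 0.58×0.775×0.5 = 0.2248 m³/s
Panel 4-5: Δb = 0.92 m, d̄ = (0.85+0.51)/2 = 0.68, v̄ = (0.53+0.42)/2 = 0.475 → q = 0.92×0.68×0.475 = 0.2972 m³/s
Panel 5-6: Δb = 1.04 m, d̄ = (0.51+0.24)/2 = 0.375, v̄ = (0.42+0.29)/2 = 0.355 → q = 1.04×0.375×0.355 = 0.1385 m³/s
Q = Σ q = 1.748 m³/s

1.75 m³/s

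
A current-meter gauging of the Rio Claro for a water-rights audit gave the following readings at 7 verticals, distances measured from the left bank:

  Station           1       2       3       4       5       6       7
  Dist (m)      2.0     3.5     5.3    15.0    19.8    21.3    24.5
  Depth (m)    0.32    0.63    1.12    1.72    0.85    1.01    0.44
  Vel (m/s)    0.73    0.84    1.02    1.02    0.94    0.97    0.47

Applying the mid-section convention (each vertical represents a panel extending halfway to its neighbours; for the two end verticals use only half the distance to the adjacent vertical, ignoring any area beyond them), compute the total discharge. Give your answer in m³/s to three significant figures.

25.5 m³/s

w_1 = (3.5 − 2.0)/2 = 0.75 m; q_1 = 0.73 × 0.32 × 0.75 = 0.1752 m³/s
w_2 = (5.3 − 2.0)/2 = 1.65 m; q_2 = 0.84 × 0.63 × 1.65 = 0.8732 m³/s
w_3 = (15.0 − 3.5)/2 = 5.75 m; q_3 = 1.02 × 1.12 × 5.75 = 6.569 m³/s
w_4 = (19.8 − 5.3)/2 = 7.25 m; q_4 = 1.02 × 1.72 × 7.25 = 12.72 m³/s
w_5 = (21.3 − 15.0)/2 = 3.15 m; q_5 = 0.94 × 0.85 × 3.15 = 2.517 m³/s
w_6 = (24.5 − 19.8)/2 = 2.35 m; q_6 = 0.97 × 1.01 × 2.35 = 2.302 m³/s
w_7 = (24.5 − 21.3)/2 = 1.6 m; q_7 = 0.47 × 0.44 × 1.6 = 0.3309 m³/s
Q = Σ qᵢ = 25.49 m³/s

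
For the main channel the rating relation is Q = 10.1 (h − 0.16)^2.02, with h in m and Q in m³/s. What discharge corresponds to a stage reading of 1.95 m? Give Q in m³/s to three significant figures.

32.7 m³/s

Q = 10.1 × (1.95 − 0.16)^2.02 = 10.1 × 1.79^2.02 = 32.74 m³/s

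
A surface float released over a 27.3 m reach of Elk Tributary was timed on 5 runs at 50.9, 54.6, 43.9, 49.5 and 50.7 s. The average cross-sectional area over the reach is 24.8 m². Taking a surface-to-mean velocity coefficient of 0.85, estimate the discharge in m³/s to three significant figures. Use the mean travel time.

t̄ = (50.9 + 54.6 + 43.9 + 49.5 + 50.7) / 5 = 49.92 s
v_surface = L / t̄ = 27.3 / 49.92 = 0.5469 m/s
v_mean = 0.85 × 0.5469 = 0.4648 m/s
Q = A × v_mean = 24.8 × 0.4648 = 11.53 m³/s

11.5 m³/s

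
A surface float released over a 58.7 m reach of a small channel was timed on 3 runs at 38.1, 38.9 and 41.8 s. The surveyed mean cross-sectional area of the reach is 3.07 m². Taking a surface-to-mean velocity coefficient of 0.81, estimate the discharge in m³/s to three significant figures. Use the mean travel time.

t̄ = (38.1 + 38.9 + 41.8) / 3 = 39.6 s
v_surface = L / t̄ = 58.7 / 39.6 = 1.482 m/s
v_mean = 0.81 × 1.482 = 1.201 m/s
Q = A × v_mean = 3.07 × 1.201 = 3.686 m³/s

3.69 m³/s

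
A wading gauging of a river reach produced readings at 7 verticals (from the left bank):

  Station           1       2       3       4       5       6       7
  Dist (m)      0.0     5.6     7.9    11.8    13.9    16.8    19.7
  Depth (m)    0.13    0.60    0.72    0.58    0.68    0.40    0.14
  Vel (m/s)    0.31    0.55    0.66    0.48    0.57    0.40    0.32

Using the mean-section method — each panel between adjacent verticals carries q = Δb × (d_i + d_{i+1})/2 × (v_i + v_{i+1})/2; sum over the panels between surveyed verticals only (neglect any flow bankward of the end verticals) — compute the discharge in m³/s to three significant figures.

4.98 m³/s

Panel 1-2: Δb = 5.6 m, d̄ = (0.13+0.60)/2 = 0.365, v̄ = (0.31+0.55)/2 = 0.43 → q = 5.6×0.365×0.43 = 0.8789 m³/s
Panel 2-3: Δb = 2.3 m, d̄ = (0.60+0.72)/2 = 0.66, v̄ = (0.55+0.66)/2 = 0.605 → q = 2.3×0.66×0.605 = 0.9184 m³/s
Panel 3-4: Δb = 3.9 m, d̄ = (0.72+0.58)/2 = 0.65, v̄ = (0.66+0.48)/2 = 0.57 → q = 3.9×0.65×0.57 = 1.445 m³/s
Panel 4-5: Δb = 2.1 m, d̄ = (0.58+0.68)/2 = 0.63, v̄ = (0.48+0.57)/2 = 0.525 → q = 2.1×0.63×0.525 = 0.6946 m³/s
Panel 5-6: Δb = 2.9 m, d̄ = (0.68+0.40)/2 = 0.54, v̄ = (0.57+0.40)/2 = 0.485 → q = 2.9×0.54×0.485 = 0.7595 m³/s
Panel 6-7: Δb = 2.9 m, d̄ = (0.40+0.14)/2 = 0.27, v̄ = (0.40+0.32)/2 = 0.36 → q = 2.9×0.27×0.36 = 0.2819 m³/s
Q = Σ q = 4.978 m³/s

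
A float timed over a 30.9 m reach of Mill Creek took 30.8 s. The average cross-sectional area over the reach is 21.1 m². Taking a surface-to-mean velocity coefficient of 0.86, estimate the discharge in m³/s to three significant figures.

18.2 m³/s

v_surface = L / t̄ = 30.9 / 30.8 = 1.003 m/s
v_mean = 0.86 × 1.003 = 0.8628 m/s
Q = A × v_mean = 21.1 × 0.8628 = 18.20 m³/s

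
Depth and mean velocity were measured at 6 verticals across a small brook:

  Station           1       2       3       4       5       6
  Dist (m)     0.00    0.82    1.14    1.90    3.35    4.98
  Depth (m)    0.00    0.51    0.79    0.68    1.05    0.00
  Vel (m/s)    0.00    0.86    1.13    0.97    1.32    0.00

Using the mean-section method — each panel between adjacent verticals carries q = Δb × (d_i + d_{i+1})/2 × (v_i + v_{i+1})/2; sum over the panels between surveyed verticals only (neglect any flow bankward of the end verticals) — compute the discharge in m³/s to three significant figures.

Panel 1-2: Δb = 0.82 m, d̄ = (0.00+0.51)/2 = 0.255, v̄ = (0.00+0.86)/2 = 0.43 → q = 0.82×0.255×0.43 = 0.08991 m³/s
Panel 2-3: Δb = 0.32 m, d̄ = (0.51+0.79)/2 = 0.65, v̄ = (0.86+1.13)/2 = 0.995 → q = 0.32×0.65×0.995 = 0.2070 m³/s
Panel 3-4: Δb = 0.76 m, d̄ = (0.79+0.68)/2 = 0.735, v̄ = (1.13+0.97)/2 = 1.05 → q = 0.76×0.735×1.05 = 0.5865 m³/s
Panel 4-5: Δb = 1.45 m, d̄ = (0.68+1.05)/2 = 0.865, v̄ = (0.97+1.32)/2 = 1.145 → q = 1.45×0.865×1.145 = 1.436 m³/s
Panel 5-6: Δb = 1.63 m, d̄ = (1.05+0.00)/2 = 0.525, v̄ = (1.32+0.00)/2 = 0.66 → q = 1.63×0.525×0.66 = 0.5648 m³/s
Q = Σ q = 2.884 m³/s

2.88 m³/s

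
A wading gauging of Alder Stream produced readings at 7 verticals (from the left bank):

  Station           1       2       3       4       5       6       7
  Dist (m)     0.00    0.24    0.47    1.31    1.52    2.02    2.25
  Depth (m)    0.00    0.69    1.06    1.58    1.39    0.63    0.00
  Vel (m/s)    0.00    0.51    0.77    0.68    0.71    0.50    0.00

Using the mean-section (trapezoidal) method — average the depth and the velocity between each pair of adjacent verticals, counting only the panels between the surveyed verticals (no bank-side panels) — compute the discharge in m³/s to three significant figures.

1.49 m³/s

Panel 1-2: Δb = 0.24 m, d̄ = (0.00+0.69)/2 = 0.345, v̄ = (0.00+0.51)/2 = 0.255 → q = 0.24×0.345×0.255 = 0.02111 m³/s
Panel 2-3: Δb = 0.23 m, d̄ = (0.69+1.06)/2 = 0.875, v̄ = (0.51+0.77)/2 = 0.64 → q = 0.23×0.875×0.64 = 0.1288 m³/s
Panel 3-4: Δb = 0.84 m, d̄ = (1.06+1.58)/2 = 1.32, v̄ = (0.77+0.68)/2 = 0.725 → q = 0.84×1.32×0.725 = 0.8039 m³/s
Panel 4-5: Δb = 0.21 m, d̄ = (1.58+1.39)/2 = 1.485, v̄ = (0.68+0.71)/2 = 0.695 → q = 0.21×1.485×0.695 = 0.2167 m³/s
Panel 5-6: Δb = 0.5 m, d̄ = (1.39+0.63)/2 = 1.01, v̄ = (0.71+0.50)/2 = 0.605 → q = 0.5×1.01×0.605 = 0.3055 m³/s
Panel 6-7: Δb = 0.23 m, d̄ = (0.63+0.00)/2 = 0.315, v̄ = (0.50+0.00)/2 = 0.25 → q = 0.23×0.315×0.25 = 0.01811 m³/s
Q = Σ q = 1.494 m³/s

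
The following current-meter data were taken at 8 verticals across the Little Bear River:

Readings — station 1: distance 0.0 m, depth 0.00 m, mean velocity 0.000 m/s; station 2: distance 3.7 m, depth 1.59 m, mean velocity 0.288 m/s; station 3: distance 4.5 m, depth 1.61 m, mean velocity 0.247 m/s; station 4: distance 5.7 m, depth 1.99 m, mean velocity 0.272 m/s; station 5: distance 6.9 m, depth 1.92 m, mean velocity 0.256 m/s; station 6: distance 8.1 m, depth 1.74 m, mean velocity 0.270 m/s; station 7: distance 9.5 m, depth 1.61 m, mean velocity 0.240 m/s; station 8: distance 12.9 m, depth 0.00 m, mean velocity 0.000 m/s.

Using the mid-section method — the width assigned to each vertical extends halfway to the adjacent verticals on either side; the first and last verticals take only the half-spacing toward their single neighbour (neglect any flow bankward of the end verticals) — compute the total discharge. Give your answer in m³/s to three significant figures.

4.21 m³/s

w_2 = (4.5 − 0.0)/2 = 2.25 m; q_2 = 0.288 × 1.59 × 2.25 = 1.030 m³/s
w_3 = (5.7 − 3.7)/2 = 1 m; q_3 = 0.247 × 1.61 × 1 = 0.3977 m³/s
w_4 = (6.9 − 4.5)/2 = 1.2 m; q_4 = 0.272 × 1.99 × 1.2 = 0.6495 m³/s
w_5 = (8.1 − 5.7)/2 = 1.2 m; q_5 = 0.256 × 1.92 × 1.2 = 0.5898 m³/s
w_6 = (9.5 − 6.9)/2 = 1.3 m; q_6 = 0.270 × 1.74 × 1.3 = 0.6107 m³/s
w_7 = (12.9 − 8.1)/2 = 2.4 m; q_7 = 0.240 × 1.61 × 2.4 = 0.9274 m³/s
Stations 1, 8 contribute zero (depth or velocity is 0).
Q = Σ qᵢ = 4.205 m³/s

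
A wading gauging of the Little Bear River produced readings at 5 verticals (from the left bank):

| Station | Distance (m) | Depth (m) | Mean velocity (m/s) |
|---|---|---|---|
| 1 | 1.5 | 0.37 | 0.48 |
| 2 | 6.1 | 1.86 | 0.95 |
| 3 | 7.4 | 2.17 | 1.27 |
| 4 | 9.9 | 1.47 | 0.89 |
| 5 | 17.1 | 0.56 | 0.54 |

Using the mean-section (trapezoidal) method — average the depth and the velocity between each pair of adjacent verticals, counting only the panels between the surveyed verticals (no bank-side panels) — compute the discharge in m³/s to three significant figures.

16.7 m³/s

Panel 1-2: Δb = 4.6 m, d̄ = (0.37+1.86)/2 = 1.115, v̄ = (0.48+0.95)/2 = 0.715 → q = 4.6×1.115×0.715 = 3.667 m³/s
Panel 2-3: Δb = 1.3 m, d̄ = (1.86+2.17)/2 = 2.015, v̄ = (0.95+1.27)/2 = 1.11 → q = 1.3×2.015×1.11 = 2.908 m³/s
Panel 3-4: Δb = 2.5 m, d̄ = (2.17+1.47)/2 = 1.82, v̄ = (1.27+0.89)/2 = 1.08 → q = 2.5×1.82×1.08 = 4.914 m³/s
Panel 4-5: Δb = 7.2 m, d̄ = (1.47+0.56)/2 = 1.015, v̄ = (0.89+0.54)/2 = 0.715 → q = 7.2×1.015×0.715 = 5.225 m³/s
Q = Σ q = 16.71 m³/s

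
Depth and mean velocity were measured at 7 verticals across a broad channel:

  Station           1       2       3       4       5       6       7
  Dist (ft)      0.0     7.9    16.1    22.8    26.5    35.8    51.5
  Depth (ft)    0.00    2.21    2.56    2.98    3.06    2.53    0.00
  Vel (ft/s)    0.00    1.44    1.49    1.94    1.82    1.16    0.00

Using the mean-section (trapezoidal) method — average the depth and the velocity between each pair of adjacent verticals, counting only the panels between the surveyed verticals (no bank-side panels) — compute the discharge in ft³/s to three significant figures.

138 ft³/s

Panel 1-2: Δb = 7.9 ft, d̄ = (0.00+2.21)/2 = 1.105, v̄ = (0.00+1.44)/2 = 0.72 → q = 7.9×1.105×0.72 = 6.285 ft³/s
Panel 2-3: Δb = 8.2 ft, d̄ = (2.21+2.56)/2 = 2.385, v̄ = (1.44+1.49)/2 = 1.465 → q = 8.2×2.385×1.465 = 28.65 ft³/s
Panel 3-4: Δb = 6.7 ft, d̄ = (2.56+2.98)/2 = 2.77, v̄ = (1.49+1.94)/2 = 1.715 → q = 6.7×2.77×1.715 = 31.83 ft³/s
Panel 4-5: Δb = 3.7 ft, d̄ = (2.98+3.06)/2 = 3.02, v̄ = (1.94+1.82)/2 = 1.88 → q = 3.7×3.02×1.88 = 21.01 ft³/s
Panel 5-6: Δb = 9.3 ft, d̄ = (3.06+2.53)/2 = 2.795, v̄ = (1.82+1.16)/2 = 1.49 → q = 9.3×2.795×1.49 = 38.73 ft³/s
Panel 6-7: Δb = 15.7 ft, d̄ = (2.53+0.00)/2 = 1.265, v̄ = (1.16+0.00)/2 = 0.58 → q = 15.7×1.265×0.58 = 11.52 ft³/s
Q = Σ q = 138.0 ft³/s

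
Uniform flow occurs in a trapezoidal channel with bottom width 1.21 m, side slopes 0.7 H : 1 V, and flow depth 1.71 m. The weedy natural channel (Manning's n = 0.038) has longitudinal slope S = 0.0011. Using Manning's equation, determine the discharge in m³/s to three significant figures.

A = (b + z·y)·y = (1.21 + 0.7×1.71)×1.71 = 4.116 m²
P = b + 2y√(1+z²) = 1.21 + 2×1.71×√(1+0.7²) = 5.385 m
R = A/P = 4.116/5.385 = 0.7644 m
Q = (1/n)·A·R^(2/3)·S^(1/2) = (1/0.038) × 4.116 × 0.7644^(2/3) × 0.0011^(1/2) = 3.003 m³/s

3.00 m³/s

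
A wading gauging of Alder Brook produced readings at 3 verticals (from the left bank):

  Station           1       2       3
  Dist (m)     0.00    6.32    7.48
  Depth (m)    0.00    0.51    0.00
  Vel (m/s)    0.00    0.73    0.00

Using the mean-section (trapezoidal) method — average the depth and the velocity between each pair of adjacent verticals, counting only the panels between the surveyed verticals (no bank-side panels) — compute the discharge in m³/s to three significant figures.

0.696 m³/s

Panel 1-2: Δb = 6.32 m, d̄ = (0.00+0.51)/2 = 0.255, v̄ = (0.00+0.73)/2 = 0.365 → q = 6.32×0.255×0.365 = 0.5882 m³/s
Panel 2-3: Δb = 1.16 m, d̄ = (0.51+0.00)/2 = 0.255, v̄ = (0.73+0.00)/2 = 0.365 → q = 1.16×0.255×0.365 = 0.1080 m³/s
Q = Σ q = 0.6962 m³/s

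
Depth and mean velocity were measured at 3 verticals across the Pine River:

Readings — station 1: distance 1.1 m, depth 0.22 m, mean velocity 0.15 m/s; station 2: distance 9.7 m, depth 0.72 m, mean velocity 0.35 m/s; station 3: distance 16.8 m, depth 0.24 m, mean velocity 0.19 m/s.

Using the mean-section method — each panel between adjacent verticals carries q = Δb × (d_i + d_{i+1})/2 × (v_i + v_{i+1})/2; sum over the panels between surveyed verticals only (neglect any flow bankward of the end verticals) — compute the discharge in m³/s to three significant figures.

1.93 m³/s

Panel 1-2: Δb = 8.6 m, d̄ = (0.22+0.72)/2 = 0.47, v̄ = (0.15+0.35)/2 = 0.25 → q = 8.6×0.47×0.25 = 1.011 m³/s
Panel 2-3: Δb = 7.1 m, d̄ = (0.72+0.24)/2 = 0.48, v̄ = (0.35+0.19)/2 = 0.27 → q = 7.1×0.48×0.27 = 0.9202 m³/s
Q = Σ q = 1.931 m³/s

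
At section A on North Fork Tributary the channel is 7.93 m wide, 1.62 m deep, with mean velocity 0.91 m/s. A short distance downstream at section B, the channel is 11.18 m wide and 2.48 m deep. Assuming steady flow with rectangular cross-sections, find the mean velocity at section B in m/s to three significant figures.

Q = A₁V₁ = (7.93×1.62) × 0.91 = 11.69 m³/s
A₂ = 11.18 × 2.48 = 27.73 m²
V₂ = Q/A₂ = 11.69/27.73 = 0.4216 m/s

0.422 m/s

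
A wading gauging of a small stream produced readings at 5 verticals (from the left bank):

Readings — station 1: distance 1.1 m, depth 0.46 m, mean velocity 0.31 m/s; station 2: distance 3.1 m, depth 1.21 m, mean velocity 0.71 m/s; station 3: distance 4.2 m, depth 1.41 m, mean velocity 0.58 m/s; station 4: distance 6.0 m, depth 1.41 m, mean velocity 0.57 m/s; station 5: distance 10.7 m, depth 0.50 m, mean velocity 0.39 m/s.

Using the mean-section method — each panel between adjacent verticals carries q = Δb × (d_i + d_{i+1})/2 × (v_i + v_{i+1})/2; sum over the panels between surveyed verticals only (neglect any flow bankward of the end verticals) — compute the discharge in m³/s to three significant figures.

5.39 m³/s

Panel 1-2: Δb = 2 m, d̄ = (0.46+1.21)/2 = 0.835, v̄ = (0.31+0.71)/2 = 0.51 → q = 2×0.835×0.51 = 0.8517 m³/s
Panel 2-3: Δb = 1.1 m, d̄ = (1.21+1.41)/2 = 1.31, v̄ = (0.71+0.58)/2 = 0.645 → q = 1.1×1.31×0.645 = 0.9294 m³/s
Panel 3-4: Δb = 1.8 m, d̄ = (1.41+1.41)/2 = 1.41, v̄ = (0.58+0.57)/2 = 0.575 → q = 1.8×1.41×0.575 = 1.459 m³/s
Panel 4-5: Δb = 4.7 m, d̄ = (1.41+0.50)/2 = 0.955, v̄ = (0.57+0.39)/2 = 0.48 → q = 4.7×0.955×0.48 = 2.154 m³/s
Q = Σ q = 5.395 m³/s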